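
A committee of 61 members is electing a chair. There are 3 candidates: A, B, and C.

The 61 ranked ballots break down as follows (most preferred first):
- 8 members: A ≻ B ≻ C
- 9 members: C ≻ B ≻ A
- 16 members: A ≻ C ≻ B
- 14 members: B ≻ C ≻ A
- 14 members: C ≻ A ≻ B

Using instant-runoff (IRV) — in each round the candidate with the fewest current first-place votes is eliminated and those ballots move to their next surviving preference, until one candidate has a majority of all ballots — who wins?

C

Round 1: A 24, B 14, C 23. B eliminated.
Round 2: A 24, C 37. C has a majority (≥31).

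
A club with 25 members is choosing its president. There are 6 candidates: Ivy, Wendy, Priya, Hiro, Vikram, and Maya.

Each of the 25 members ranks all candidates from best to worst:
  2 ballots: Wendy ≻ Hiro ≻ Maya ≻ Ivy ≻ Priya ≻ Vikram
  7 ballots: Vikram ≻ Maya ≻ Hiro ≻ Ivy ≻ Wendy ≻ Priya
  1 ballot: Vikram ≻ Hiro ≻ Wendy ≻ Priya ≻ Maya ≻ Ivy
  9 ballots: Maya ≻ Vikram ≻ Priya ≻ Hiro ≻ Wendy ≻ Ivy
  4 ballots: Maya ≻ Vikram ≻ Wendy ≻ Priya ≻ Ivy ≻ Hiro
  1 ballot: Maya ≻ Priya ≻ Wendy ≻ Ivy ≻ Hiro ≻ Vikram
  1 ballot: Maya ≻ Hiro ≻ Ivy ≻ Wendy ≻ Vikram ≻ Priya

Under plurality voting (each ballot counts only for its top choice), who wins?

Maya

First-place votes: Ivy 0, Wendy 2, Priya 0, Hiro 0, Vikram 8, Maya 15.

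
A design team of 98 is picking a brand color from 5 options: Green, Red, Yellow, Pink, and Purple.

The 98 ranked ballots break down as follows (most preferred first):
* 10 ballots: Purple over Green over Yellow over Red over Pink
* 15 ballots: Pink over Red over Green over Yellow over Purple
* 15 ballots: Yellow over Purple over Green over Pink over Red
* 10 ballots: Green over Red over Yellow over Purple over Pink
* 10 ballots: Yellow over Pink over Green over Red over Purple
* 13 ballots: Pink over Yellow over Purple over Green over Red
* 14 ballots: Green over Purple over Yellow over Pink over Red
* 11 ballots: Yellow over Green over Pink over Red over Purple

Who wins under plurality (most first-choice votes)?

Yellow

First-place votes: Green 24, Red 0, Yellow 36, Pink 28, Purple 10.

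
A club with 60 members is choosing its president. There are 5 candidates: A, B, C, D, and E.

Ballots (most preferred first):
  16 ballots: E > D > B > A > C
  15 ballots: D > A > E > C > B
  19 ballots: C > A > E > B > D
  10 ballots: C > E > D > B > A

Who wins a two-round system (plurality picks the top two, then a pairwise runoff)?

E

Round 1 first-place votes: A 0, B 0, C 29, D 15, E 16. C and E advance.
Runoff: C is ranked above E on 29 ballots, E above C on 31.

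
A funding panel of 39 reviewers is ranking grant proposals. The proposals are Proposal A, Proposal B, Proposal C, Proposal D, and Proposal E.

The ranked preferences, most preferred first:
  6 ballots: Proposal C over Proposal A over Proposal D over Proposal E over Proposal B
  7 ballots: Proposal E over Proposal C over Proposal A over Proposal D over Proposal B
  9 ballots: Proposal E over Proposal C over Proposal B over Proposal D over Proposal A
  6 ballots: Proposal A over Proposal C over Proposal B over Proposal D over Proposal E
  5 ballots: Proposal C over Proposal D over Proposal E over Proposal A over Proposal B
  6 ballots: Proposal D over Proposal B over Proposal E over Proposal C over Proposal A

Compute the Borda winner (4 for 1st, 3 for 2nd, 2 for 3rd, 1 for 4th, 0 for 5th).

Proposal A: 6×3 + 7×2 + 9×0 + 6×4 + 5×1 + 6×0 = 61
Proposal B: 6×0 + 7×0 + 9×2 + 6×2 + 5×0 + 6×3 = 48
Proposal C: 6×4 + 7×3 + 9×3 + 6×3 + 5×4 + 6×1 = 116
Proposal D: 6×2 + 7×1 + 9×1 + 6×1 + 5×3 + 6×4 = 73
Proposal E: 6×1 + 7×4 + 9×4 + 6×0 + 5×2 + 6×2 = 92

Proposal C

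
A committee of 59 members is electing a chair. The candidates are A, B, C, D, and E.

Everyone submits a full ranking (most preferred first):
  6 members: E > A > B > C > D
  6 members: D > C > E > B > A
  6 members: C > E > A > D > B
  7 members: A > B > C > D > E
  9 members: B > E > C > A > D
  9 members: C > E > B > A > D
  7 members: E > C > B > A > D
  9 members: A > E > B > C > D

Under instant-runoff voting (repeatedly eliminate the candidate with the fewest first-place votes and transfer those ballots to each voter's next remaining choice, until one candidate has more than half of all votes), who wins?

E

Round 1: A 16, B 9, C 15, D 6, E 13. D eliminated.
Round 2: A 16, B 9, C 21, E 13. B eliminated.
Round 3: A 16, C 21, E 22. A eliminated.
Round 4: C 28, E 31. E has a majority (≥30).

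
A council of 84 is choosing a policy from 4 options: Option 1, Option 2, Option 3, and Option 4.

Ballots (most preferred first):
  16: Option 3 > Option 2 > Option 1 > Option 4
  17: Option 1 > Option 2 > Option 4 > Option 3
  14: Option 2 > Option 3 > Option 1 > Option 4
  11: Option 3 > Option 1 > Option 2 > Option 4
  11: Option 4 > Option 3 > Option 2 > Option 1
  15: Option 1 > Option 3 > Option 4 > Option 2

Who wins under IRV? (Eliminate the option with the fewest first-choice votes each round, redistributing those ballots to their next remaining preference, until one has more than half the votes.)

Option 3

Round 1: Option 1 32, Option 2 14, Option 3 27, Option 4 11. Option 4 eliminated.
Round 2: Option 1 32, Option 2 14, Option 3 38. Option 2 eliminated.
Round 3: Option 1 32, Option 3 52. Option 3 has a majority (≥43).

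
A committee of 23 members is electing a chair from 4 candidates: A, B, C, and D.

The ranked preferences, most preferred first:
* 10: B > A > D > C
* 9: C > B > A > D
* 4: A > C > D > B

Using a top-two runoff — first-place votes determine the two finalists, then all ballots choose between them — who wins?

Round 1 first-place votes: A 4, B 10, C 9, D 0. B and C advance.
Runoff: B is ranked above C on 10 ballots, C above B on 13.

C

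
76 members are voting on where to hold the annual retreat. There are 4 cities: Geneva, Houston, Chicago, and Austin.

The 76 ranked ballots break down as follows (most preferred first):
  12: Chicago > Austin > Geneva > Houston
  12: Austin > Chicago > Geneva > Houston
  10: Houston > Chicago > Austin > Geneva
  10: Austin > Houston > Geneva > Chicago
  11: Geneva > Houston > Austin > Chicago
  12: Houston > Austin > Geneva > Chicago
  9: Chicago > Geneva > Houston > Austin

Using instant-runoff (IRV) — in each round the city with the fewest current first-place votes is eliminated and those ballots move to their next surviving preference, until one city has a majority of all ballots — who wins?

Round 1: Geneva 11, Houston 22, Chicago 21, Austin 22. Geneva eliminated.
Round 2: Houston 33, Chicago 21, Austin 22. Chicago eliminated.
Round 3: Houston 42, Austin 34. Houston has a majority (≥39).

Houston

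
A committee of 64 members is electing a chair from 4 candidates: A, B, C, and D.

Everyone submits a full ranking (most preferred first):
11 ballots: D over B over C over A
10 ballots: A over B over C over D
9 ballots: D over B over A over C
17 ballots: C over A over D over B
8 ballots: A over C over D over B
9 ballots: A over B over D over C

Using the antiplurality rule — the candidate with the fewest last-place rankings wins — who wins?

D

Last-place votes: A 11, B 25, C 18, D 10.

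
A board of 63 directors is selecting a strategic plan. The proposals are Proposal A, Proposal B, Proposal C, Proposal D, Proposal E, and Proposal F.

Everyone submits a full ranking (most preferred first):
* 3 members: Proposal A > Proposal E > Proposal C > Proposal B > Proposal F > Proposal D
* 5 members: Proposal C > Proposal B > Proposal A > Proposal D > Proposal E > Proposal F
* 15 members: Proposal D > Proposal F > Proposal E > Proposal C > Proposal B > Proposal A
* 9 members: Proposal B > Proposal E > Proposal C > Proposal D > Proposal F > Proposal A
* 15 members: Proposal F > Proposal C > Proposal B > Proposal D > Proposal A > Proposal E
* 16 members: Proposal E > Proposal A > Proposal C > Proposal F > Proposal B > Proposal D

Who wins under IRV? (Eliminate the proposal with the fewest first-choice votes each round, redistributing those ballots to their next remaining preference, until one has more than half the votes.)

Round 1: Proposal A 3, Proposal B 9, Proposal C 5, Proposal D 15, Proposal E 16, Proposal F 15. Proposal A eliminated.
Round 2: Proposal B 9, Proposal C 5, Proposal D 15, Proposal E 19, Proposal F 15. Proposal C eliminated.
Round 3: Proposal B 14, Proposal D 15, Proposal E 19, Proposal F 15. Proposal B eliminated.
Round 4: Proposal D 20, Proposal E 28, Proposal F 15. Proposal F eliminated.
Round 5: Proposal D 35, Proposal E 28. Proposal D has a majority (≥32).

Proposal D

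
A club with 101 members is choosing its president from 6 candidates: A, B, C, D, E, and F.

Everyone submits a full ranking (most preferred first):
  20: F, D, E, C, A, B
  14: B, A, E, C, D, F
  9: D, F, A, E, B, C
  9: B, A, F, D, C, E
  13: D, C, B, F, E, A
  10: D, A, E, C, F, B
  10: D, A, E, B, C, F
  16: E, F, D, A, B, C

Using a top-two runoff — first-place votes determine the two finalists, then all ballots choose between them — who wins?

D

Round 1 first-place votes: A 0, B 23, C 0, D 42, E 16, F 20. D and B advance.
Runoff: D is ranked above B on 78 ballots, B above D on 23.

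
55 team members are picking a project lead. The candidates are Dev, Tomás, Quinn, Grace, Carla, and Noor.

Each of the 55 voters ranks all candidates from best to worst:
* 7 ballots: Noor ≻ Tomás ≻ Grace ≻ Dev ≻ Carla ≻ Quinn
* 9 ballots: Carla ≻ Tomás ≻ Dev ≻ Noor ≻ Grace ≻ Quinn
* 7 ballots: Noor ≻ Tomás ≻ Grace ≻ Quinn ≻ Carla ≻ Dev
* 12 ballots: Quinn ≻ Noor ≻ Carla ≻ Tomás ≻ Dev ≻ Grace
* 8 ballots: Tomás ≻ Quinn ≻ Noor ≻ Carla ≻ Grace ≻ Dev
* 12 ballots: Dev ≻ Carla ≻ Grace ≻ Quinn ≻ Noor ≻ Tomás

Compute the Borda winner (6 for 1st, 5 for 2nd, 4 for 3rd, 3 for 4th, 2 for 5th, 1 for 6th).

Dev: 7×3 + 9×4 + 7×1 + 12×2 + 8×1 + 12×6 = 168
Tomás: 7×5 + 9×5 + 7×5 + 12×3 + 8×6 + 12×1 = 211
Quinn: 7×1 + 9×1 + 7×3 + 12×6 + 8×5 + 12×3 = 185
Grace: 7×4 + 9×2 + 7×4 + 12×1 + 8×2 + 12×4 = 150
Carla: 7×2 + 9×6 + 7×2 + 12×4 + 8×3 + 12×5 = 214
Noor: 7×6 + 9×3 + 7×6 + 12×5 + 8×4 + 12×2 = 227

Noor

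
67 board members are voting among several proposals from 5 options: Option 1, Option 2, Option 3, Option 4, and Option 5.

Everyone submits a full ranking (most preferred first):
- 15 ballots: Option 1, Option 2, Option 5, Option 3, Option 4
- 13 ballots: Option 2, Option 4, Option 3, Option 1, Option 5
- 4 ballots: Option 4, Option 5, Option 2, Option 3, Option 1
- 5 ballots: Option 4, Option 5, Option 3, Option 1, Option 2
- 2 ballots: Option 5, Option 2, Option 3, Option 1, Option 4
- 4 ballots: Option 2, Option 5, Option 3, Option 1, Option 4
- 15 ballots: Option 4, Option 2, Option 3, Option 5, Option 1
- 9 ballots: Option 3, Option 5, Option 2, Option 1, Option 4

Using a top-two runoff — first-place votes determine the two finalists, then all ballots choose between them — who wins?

Round 1 first-place votes: Option 1 15, Option 2 17, Option 3 9, Option 4 24, Option 5 2. Option 4 and Option 2 advance.
Runoff: Option 4 is ranked above Option 2 on 24 ballots, Option 2 above Option 4 on 43.

Option 2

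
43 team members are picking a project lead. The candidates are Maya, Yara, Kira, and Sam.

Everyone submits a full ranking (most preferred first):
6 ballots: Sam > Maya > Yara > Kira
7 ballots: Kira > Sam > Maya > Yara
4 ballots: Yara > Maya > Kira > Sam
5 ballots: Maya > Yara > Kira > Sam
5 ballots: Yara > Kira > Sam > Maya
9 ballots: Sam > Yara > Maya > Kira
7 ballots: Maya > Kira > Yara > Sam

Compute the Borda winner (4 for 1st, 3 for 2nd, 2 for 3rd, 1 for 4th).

Maya

Maya: 6×3 + 7×2 + 4×3 + 5×4 + 5×1 + 9×2 + 7×4 = 115
Yara: 6×2 + 7×1 + 4×4 + 5×3 + 5×4 + 9×3 + 7×2 = 111
Kira: 6×1 + 7×4 + 4×2 + 5×2 + 5×3 + 9×1 + 7×3 = 97
Sam: 6×4 + 7×3 + 4×1 + 5×1 + 5×2 + 9×4 + 7×1 = 107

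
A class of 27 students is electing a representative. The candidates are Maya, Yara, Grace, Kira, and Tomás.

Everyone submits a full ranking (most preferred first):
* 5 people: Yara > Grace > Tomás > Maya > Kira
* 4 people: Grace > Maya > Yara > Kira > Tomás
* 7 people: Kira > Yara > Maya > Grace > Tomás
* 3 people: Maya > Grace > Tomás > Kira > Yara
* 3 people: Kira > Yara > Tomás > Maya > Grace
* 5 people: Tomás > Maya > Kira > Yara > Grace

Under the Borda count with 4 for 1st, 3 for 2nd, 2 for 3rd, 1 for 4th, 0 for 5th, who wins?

Yara

Maya: 5×1 + 4×3 + 7×2 + 3×4 + 3×1 + 5×3 = 61
Yara: 5×4 + 4×2 + 7×3 + 3×0 + 3×3 + 5×1 = 63
Grace: 5×3 + 4×4 + 7×1 + 3×3 + 3×0 + 5×0 = 47
Kira: 5×0 + 4×1 + 7×4 + 3×1 + 3×4 + 5×2 = 57
Tomás: 5×2 + 4×0 + 7×0 + 3×2 + 3×2 + 5×4 = 42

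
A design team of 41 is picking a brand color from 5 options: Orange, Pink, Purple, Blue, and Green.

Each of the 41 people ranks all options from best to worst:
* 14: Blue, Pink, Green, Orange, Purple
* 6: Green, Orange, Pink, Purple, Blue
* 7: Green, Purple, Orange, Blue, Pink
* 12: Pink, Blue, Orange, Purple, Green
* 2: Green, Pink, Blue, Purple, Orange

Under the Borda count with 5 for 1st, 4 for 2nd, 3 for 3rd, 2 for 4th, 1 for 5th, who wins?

Pink

Orange: 14×2 + 6×4 + 7×3 + 12×3 + 2×1 = 111
Pink: 14×4 + 6×3 + 7×1 + 12×5 + 2×4 = 149
Purple: 14×1 + 6×2 + 7×4 + 12×2 + 2×2 = 82
Blue: 14×5 + 6×1 + 7×2 + 12×4 + 2×3 = 144
Green: 14×3 + 6×5 + 7×5 + 12×1 + 2×5 = 129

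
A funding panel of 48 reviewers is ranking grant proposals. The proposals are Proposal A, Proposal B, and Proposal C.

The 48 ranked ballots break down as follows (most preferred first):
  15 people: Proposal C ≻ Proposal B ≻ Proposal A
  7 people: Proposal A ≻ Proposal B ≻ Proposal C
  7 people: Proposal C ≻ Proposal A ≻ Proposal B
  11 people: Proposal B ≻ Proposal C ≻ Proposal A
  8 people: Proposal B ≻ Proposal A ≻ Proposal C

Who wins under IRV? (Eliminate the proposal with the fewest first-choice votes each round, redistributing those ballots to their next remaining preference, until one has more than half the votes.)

Proposal B

Round 1: Proposal A 7, Proposal B 19, Proposal C 22. Proposal A eliminated.
Round 2: Proposal B 26, Proposal C 22. Proposal B has a majority (≥25).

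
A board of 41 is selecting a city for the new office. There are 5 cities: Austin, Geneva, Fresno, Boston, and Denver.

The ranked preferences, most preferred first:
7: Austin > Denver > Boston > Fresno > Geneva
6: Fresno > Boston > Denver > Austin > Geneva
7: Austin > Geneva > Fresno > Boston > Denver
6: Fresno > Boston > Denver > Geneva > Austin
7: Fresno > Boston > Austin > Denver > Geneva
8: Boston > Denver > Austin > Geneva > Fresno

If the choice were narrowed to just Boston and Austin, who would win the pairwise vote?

Boston

Boston is ranked above Austin on 27 ballots; Austin above Boston on 14.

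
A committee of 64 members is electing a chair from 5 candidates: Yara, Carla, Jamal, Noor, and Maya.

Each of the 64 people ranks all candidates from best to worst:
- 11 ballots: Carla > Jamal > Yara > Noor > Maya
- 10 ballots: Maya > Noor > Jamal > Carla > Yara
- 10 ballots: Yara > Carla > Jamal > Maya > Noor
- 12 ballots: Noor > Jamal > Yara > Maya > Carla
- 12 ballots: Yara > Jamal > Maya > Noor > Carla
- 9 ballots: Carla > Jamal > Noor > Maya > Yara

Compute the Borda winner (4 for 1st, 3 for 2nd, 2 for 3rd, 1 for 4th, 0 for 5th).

Yara: 11×2 + 10×0 + 10×4 + 12×2 + 12×4 + 9×0 = 134
Carla: 11×4 + 10×1 + 10×3 + 12×0 + 12×0 + 9×4 = 120
Jamal: 11×3 + 10×2 + 10×2 + 12×3 + 12×3 + 9×3 = 172
Noor: 11×1 + 10×3 + 10×0 + 12×4 + 12×1 + 9×2 = 119
Maya: 11×0 + 10×4 + 10×1 + 12×1 + 12×2 + 9×1 = 95

Jamal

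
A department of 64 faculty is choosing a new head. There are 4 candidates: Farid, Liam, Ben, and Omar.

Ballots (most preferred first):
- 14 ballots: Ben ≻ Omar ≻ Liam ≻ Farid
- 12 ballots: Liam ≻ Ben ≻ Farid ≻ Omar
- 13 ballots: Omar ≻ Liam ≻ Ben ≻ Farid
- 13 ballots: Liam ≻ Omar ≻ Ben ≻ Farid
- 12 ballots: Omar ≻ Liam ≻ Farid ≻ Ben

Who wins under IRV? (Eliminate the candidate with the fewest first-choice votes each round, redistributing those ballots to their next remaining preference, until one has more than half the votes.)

Round 1: Farid 0, Liam 25, Ben 14, Omar 25. Farid eliminated.
Round 2: Liam 25, Ben 14, Omar 25. Ben eliminated.
Round 3: Liam 25, Omar 39. Omar has a majority (≥33).

Omar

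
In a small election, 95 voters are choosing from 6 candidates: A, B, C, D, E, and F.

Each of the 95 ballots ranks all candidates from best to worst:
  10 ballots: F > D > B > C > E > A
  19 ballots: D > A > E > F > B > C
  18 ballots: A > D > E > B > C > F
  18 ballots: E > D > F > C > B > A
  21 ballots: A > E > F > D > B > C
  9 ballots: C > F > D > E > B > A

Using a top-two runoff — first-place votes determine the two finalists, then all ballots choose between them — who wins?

Round 1 first-place votes: A 39, B 0, C 9, D 19, E 18, F 10. A and D advance.
Runoff: A is ranked above D on 39 ballots, D above A on 56.

D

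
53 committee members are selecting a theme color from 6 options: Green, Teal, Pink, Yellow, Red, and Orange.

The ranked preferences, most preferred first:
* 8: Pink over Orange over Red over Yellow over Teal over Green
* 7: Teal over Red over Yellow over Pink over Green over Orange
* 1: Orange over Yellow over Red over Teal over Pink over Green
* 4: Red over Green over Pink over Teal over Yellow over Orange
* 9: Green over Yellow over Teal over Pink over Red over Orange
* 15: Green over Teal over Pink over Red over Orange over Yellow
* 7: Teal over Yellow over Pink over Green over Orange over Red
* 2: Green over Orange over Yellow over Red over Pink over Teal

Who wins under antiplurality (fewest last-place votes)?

Last-place votes: Green 9, Teal 2, Pink 0, Yellow 15, Red 7, Orange 20.

Pink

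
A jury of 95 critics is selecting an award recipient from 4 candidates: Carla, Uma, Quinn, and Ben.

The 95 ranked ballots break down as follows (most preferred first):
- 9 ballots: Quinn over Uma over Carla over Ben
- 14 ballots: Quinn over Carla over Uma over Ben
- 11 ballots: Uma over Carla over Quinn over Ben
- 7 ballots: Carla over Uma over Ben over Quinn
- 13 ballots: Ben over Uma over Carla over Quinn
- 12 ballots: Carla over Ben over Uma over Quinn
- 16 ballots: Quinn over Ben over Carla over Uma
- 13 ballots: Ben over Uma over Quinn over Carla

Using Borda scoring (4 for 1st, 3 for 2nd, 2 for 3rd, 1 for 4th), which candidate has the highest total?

Carla

Carla: 9×2 + 14×3 + 11×3 + 7×4 + 13×2 + 12×4 + 16×2 + 13×1 = 240
Uma: 9×3 + 14×2 + 11×4 + 7×3 + 13×3 + 12×2 + 16×1 + 13×3 = 238
Quinn: 9×4 + 14×4 + 11×2 + 7×1 + 13×1 + 12×1 + 16×4 + 13×2 = 236
Ben: 9×1 + 14×1 + 11×1 + 7×2 + 13×4 + 12×3 + 16×3 + 13×4 = 236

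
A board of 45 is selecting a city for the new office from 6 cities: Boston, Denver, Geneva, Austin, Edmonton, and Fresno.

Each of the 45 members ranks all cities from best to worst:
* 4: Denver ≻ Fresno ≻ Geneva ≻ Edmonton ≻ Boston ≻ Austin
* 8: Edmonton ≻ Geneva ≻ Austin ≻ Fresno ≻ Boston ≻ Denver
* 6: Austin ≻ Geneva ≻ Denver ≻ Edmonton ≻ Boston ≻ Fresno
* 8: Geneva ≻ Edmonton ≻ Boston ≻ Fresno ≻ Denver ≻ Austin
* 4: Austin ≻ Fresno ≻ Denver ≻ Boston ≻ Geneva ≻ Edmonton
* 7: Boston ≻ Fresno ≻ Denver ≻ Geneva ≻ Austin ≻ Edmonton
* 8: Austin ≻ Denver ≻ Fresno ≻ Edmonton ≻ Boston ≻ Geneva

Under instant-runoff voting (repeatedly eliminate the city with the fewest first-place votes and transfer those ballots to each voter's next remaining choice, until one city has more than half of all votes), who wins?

Round 1: Boston 7, Denver 4, Geneva 8, Austin 18, Edmonton 8, Fresno 0. Fresno eliminated.
Round 2: Boston 7, Denver 4, Geneva 8, Austin 18, Edmonton 8. Denver eliminated.
Round 3: Boston 7, Geneva 12, Austin 18, Edmonton 8. Boston eliminated.
Round 4: Geneva 19, Austin 18, Edmonton 8. Edmonton eliminated.
Round 5: Geneva 27, Austin 18. Geneva has a majority (≥23).

Geneva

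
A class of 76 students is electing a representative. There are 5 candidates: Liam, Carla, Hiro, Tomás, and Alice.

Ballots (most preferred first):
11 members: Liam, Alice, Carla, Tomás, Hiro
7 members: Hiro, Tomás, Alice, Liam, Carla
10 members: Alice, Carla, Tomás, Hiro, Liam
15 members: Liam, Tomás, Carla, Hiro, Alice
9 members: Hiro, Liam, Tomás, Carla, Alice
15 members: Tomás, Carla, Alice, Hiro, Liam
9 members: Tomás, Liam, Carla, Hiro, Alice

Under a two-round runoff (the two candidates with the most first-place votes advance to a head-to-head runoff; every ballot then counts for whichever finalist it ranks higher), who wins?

Tomás

Round 1 first-place votes: Liam 26, Carla 0, Hiro 16, Tomás 24, Alice 10. Liam and Tomás advance.
Runoff: Liam is ranked above Tomás on 35 ballots, Tomás above Liam on 41.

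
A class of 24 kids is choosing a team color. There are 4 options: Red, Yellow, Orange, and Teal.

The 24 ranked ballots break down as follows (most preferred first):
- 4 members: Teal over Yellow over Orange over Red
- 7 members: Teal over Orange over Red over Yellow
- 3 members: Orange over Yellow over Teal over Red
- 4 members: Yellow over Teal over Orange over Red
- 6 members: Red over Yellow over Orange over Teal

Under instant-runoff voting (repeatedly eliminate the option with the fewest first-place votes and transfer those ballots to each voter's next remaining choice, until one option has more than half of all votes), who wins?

Yellow

Round 1: Red 6, Yellow 4, Orange 3, Teal 11. Orange eliminated.
Round 2: Red 6, Yellow 7, Teal 11. Red eliminated.
Round 3: Yellow 13, Teal 11. Yellow has a majority (≥13).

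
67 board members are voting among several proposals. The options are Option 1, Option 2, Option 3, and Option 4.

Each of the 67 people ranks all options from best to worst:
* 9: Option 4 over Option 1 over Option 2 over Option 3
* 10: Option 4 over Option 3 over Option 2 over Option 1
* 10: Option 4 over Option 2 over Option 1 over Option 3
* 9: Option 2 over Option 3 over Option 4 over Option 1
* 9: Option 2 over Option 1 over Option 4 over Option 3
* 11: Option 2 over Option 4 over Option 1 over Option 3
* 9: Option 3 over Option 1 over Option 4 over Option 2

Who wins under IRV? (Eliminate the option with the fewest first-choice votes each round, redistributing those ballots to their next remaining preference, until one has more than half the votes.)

Option 4

Round 1: Option 1 0, Option 2 29, Option 3 9, Option 4 29. Option 1 eliminated.
Round 2: Option 2 29, Option 3 9, Option 4 29. Option 3 eliminated.
Round 3: Option 2 29, Option 4 38. Option 4 has a majority (≥34).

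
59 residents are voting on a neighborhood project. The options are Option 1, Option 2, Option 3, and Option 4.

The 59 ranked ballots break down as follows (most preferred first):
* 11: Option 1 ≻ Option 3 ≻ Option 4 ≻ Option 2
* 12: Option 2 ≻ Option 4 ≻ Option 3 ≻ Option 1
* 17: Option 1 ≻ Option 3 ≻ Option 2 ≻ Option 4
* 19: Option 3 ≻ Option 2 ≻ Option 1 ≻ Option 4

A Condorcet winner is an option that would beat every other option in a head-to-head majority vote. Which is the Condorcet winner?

Option 3 vs Option 1: 31–28
Option 3 vs Option 2: 47–12
Option 3 vs Option 4: 47–12
Option 3 beats every other option.

Option 3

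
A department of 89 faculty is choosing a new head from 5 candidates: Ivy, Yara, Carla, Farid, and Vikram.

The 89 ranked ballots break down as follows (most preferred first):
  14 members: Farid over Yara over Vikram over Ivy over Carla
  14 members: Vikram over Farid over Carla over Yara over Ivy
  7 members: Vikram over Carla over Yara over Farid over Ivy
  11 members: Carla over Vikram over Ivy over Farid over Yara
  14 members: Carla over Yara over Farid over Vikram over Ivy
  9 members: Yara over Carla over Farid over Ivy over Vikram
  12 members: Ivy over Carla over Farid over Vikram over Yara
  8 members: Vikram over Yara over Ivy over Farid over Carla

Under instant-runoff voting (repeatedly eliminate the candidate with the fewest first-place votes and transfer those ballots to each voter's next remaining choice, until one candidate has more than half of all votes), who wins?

Carla

Round 1: Ivy 12, Yara 9, Carla 25, Farid 14, Vikram 29. Yara eliminated.
Round 2: Ivy 12, Carla 34, Farid 14, Vikram 29. Ivy eliminated.
Round 3: Carla 46, Farid 14, Vikram 29. Carla has a majority (≥45).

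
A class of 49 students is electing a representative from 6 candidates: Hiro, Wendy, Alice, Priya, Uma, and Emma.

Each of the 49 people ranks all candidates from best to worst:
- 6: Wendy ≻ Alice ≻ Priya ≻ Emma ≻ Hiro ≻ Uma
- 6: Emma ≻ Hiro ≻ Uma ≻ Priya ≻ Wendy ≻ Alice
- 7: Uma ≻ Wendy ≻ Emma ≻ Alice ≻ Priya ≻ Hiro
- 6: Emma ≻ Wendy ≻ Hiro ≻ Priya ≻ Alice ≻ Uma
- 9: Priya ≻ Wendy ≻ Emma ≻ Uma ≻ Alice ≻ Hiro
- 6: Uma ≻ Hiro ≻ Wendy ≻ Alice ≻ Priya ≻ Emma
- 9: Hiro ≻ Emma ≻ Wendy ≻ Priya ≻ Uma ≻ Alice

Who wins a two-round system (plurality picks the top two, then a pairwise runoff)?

Emma

Round 1 first-place votes: Hiro 9, Wendy 6, Alice 0, Priya 9, Uma 13, Emma 12. Uma and Emma advance.
Runoff: Uma is ranked above Emma on 13 ballots, Emma above Uma on 36.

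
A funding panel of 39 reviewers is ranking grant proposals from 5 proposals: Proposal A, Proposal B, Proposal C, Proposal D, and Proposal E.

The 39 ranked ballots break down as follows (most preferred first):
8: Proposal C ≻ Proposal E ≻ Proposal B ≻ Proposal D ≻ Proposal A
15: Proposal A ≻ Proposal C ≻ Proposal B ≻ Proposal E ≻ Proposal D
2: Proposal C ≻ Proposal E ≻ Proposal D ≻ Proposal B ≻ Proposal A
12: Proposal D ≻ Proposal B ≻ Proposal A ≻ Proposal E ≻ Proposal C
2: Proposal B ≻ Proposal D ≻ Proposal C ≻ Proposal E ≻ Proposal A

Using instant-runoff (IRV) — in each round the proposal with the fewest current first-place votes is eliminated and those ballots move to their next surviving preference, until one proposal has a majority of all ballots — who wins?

Proposal D

Round 1: Proposal A 15, Proposal B 2, Proposal C 10, Proposal D 12, Proposal E 0. Proposal E eliminated.
Round 2: Proposal A 15, Proposal B 2, Proposal C 10, Proposal D 12. Proposal B eliminated.
Round 3: Proposal A 15, Proposal C 10, Proposal D 14. Proposal C eliminated.
Round 4: Proposal A 15, Proposal D 24. Proposal D has a majority (≥20).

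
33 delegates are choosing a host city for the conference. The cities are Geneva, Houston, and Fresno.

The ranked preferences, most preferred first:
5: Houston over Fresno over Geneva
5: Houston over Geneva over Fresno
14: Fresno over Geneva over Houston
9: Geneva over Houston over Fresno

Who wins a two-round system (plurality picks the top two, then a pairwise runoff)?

Round 1 first-place votes: Geneva 9, Houston 10, Fresno 14. Fresno and Houston advance.
Runoff: Fresno is ranked above Houston on 14 ballots, Houston above Fresno on 19.

Houston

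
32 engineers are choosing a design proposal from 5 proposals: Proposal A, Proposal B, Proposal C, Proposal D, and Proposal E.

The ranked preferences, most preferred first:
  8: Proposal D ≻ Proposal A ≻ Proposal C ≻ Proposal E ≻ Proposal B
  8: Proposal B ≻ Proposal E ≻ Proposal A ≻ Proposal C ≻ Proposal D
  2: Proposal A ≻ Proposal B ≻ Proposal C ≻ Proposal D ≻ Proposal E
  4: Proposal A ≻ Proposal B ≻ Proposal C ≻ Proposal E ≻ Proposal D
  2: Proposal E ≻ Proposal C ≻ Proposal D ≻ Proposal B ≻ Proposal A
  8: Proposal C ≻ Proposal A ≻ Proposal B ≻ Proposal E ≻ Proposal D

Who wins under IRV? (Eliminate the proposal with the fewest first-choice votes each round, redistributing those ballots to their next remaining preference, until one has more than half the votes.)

Proposal C

Round 1: Proposal A 6, Proposal B 8, Proposal C 8, Proposal D 8, Proposal E 2. Proposal E eliminated.
Round 2: Proposal A 6, Proposal B 8, Proposal C 10, Proposal D 8. Proposal A eliminated.
Round 3: Proposal B 14, Proposal C 10, Proposal D 8. Proposal D eliminated.
Round 4: Proposal B 14, Proposal C 18. Proposal C has a majority (≥17).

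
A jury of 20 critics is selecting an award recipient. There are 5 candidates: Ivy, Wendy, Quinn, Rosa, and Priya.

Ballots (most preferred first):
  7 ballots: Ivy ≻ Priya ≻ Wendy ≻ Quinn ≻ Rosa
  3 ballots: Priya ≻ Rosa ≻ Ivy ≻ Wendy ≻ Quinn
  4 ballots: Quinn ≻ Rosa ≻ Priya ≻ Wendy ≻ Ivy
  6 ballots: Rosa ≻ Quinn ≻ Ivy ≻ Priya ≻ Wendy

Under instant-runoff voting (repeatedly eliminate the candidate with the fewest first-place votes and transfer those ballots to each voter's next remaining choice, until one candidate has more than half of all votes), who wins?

Rosa

Round 1: Ivy 7, Wendy 0, Quinn 4, Rosa 6, Priya 3. Wendy eliminated.
Round 2: Ivy 7, Quinn 4, Rosa 6, Priya 3. Priya eliminated.
Round 3: Ivy 7, Quinn 4, Rosa 9. Quinn eliminated.
Round 4: Ivy 7, Rosa 13. Rosa has a majority (≥11).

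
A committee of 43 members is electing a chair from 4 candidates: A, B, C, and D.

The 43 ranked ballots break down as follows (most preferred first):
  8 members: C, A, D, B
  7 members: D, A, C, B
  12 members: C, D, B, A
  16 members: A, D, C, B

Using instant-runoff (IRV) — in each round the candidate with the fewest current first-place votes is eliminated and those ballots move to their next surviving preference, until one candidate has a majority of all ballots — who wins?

Round 1: A 16, B 0, C 20, D 7. B eliminated.
Round 2: A 16, C 20, D 7. D eliminated.
Round 3: A 23, C 20. A has a majority (≥22).

A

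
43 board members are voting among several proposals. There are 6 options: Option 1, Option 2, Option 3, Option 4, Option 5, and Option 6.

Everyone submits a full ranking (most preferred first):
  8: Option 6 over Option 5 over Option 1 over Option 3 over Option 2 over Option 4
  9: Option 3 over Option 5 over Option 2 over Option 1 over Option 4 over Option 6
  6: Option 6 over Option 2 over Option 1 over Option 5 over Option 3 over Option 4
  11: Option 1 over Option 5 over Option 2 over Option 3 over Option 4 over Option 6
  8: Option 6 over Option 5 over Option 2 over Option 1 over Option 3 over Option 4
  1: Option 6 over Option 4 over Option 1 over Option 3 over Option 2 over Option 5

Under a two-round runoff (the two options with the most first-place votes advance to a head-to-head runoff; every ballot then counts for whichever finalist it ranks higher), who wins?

Round 1 first-place votes: Option 1 11, Option 2 0, Option 3 9, Option 4 0, Option 5 0, Option 6 23. Option 6 and Option 1 advance.
Runoff: Option 6 is ranked above Option 1 on 23 ballots, Option 1 above Option 6 on 20.

Option 6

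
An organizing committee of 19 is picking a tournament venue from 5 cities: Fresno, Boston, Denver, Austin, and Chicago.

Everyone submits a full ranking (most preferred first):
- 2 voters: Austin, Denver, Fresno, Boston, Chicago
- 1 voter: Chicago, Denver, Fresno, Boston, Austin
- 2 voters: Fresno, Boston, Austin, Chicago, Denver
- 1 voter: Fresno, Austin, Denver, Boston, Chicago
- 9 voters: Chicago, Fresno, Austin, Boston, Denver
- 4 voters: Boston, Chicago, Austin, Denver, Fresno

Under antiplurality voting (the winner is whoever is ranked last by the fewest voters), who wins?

Boston

Last-place votes: Fresno 4, Boston 0, Denver 11, Austin 1, Chicago 3.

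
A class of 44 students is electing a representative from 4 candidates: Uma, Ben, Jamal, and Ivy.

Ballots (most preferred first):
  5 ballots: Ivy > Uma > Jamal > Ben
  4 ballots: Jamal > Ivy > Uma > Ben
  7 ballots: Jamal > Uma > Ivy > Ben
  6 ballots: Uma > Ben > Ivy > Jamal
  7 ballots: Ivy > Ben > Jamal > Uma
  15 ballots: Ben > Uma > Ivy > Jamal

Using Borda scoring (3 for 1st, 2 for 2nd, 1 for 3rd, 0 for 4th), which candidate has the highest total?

Uma: 5×2 + 4×1 + 7×2 + 6×3 + 7×0 + 15×2 = 76
Ben: 5×0 + 4×0 + 7×0 + 6×2 + 7×2 + 15×3 = 71
Jamal: 5×1 + 4×3 + 7×3 + 6×0 + 7×1 + 15×0 = 45
Ivy: 5×3 + 4×2 + 7×1 + 6×1 + 7×3 + 15×1 = 72

Uma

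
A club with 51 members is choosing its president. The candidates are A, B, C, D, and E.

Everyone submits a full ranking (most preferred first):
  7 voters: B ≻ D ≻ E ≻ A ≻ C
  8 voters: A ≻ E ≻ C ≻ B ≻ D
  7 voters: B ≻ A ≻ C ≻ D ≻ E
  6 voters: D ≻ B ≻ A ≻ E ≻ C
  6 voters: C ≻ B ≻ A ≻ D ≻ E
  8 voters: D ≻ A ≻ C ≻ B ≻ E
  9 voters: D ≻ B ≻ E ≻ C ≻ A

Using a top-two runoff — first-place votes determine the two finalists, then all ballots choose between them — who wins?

B

Round 1 first-place votes: A 8, B 14, C 6, D 23, E 0. D and B advance.
Runoff: D is ranked above B on 23 ballots, B above D on 28.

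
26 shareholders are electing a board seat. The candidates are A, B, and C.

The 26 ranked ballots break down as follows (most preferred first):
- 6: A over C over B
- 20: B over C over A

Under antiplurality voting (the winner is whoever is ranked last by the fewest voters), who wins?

C

Last-place votes: A 20, B 6, C 0.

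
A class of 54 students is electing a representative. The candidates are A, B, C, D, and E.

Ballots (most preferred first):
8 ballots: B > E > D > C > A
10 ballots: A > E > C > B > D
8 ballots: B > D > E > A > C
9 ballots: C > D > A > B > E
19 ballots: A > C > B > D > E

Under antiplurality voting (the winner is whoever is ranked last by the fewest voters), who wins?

Last-place votes: A 8, B 0, C 8, D 10, E 28.

B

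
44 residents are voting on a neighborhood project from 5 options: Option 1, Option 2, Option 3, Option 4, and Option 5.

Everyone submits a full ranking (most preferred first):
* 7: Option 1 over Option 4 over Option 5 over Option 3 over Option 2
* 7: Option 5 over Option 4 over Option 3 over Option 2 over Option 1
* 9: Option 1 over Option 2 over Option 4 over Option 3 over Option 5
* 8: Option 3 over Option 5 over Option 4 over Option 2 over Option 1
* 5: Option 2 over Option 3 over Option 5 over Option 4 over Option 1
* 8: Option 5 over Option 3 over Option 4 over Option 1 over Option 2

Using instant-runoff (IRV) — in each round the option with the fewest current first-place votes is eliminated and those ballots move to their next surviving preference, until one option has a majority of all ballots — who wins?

Option 5

Round 1: Option 1 16, Option 2 5, Option 3 8, Option 4 0, Option 5 15. Option 4 eliminated.
Round 2: Option 1 16, Option 2 5, Option 3 8, Option 5 15. Option 2 eliminated.
Round 3: Option 1 16, Option 3 13, Option 5 15. Option 3 eliminated.
Round 4: Option 1 16, Option 5 28. Option 5 has a majority (≥23).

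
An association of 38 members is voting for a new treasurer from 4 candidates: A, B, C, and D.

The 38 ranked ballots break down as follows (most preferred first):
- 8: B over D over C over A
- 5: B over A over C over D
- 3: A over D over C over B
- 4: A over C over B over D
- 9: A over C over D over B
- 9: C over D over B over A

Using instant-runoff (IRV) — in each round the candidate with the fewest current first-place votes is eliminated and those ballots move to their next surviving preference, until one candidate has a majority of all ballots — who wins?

B

Round 1: A 16, B 13, C 9, D 0. D eliminated.
Round 2: A 16, B 13, C 9. C eliminated.
Round 3: A 16, B 22. B has a majority (≥20).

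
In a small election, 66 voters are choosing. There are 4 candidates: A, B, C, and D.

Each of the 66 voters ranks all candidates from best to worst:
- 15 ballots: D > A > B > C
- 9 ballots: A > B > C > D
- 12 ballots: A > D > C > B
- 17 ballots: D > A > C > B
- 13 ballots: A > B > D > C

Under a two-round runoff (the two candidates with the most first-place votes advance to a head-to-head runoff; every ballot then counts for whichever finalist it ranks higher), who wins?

A

Round 1 first-place votes: A 34, B 0, C 0, D 32. A and D advance.
Runoff: A is ranked above D on 34 ballots, D above A on 32.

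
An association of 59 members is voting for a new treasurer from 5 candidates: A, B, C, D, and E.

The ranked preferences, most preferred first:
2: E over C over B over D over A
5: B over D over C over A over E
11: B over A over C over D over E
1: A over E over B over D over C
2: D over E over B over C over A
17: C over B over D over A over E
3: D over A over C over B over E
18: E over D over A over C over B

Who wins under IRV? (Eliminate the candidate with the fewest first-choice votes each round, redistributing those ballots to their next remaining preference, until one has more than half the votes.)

Round 1: A 1, B 16, C 17, D 5, E 20. A eliminated.
Round 2: B 16, C 17, D 5, E 21. D eliminated.
Round 3: B 16, C 20, E 23. B eliminated.
Round 4: C 36, E 23. C has a majority (≥30).

C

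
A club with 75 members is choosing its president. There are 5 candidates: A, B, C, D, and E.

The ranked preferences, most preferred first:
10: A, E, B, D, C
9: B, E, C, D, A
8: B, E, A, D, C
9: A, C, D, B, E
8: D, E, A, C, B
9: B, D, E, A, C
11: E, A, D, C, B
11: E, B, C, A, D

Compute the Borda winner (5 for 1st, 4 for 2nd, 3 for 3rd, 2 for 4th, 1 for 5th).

E

A: 10×5 + 9×1 + 8×3 + 9×5 + 8×3 + 9×2 + 11×4 + 11×2 = 236
B: 10×3 + 9×5 + 8×5 + 9×2 + 8×1 + 9×5 + 11×1 + 11×4 = 241
C: 10×1 + 9×3 + 8×1 + 9×4 + 8×2 + 9×1 + 11×2 + 11×3 = 161
D: 10×2 + 9×2 + 8×2 + 9×3 + 8×5 + 9×4 + 11×3 + 11×1 = 201
E: 10×4 + 9×4 + 8×4 + 9×1 + 8×4 + 9×3 + 11×5 + 11×5 = 286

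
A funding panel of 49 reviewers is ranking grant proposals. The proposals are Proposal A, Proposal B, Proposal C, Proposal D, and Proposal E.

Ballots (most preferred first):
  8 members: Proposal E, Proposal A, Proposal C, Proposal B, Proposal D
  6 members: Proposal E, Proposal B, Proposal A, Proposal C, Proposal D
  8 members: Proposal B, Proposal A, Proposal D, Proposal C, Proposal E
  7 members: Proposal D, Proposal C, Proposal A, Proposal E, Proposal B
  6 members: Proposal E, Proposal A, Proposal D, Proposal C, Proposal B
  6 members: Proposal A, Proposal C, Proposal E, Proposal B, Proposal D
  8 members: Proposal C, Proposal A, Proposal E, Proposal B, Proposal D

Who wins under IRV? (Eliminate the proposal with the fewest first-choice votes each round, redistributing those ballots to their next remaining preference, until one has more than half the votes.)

Round 1: Proposal A 6, Proposal B 8, Proposal C 8, Proposal D 7, Proposal E 20. Proposal A eliminated.
Round 2: Proposal B 8, Proposal C 14, Proposal D 7, Proposal E 20. Proposal D eliminated.
Round 3: Proposal B 8, Proposal C 21, Proposal E 20. Proposal B eliminated.
Round 4: Proposal C 29, Proposal E 20. Proposal C has a majority (≥25).

Proposal C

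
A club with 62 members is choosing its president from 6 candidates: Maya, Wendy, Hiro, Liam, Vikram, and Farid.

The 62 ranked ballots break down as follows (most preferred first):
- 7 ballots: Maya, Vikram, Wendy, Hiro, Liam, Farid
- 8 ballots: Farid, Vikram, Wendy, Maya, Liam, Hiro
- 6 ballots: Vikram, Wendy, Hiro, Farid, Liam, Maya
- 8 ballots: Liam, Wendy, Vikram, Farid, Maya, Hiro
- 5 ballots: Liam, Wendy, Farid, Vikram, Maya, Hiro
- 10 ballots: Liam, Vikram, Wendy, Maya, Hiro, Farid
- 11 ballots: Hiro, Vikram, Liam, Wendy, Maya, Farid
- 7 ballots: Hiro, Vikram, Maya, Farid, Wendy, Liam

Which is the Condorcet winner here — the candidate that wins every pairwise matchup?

Vikram

Vikram vs Maya: 55–7
Vikram vs Wendy: 49–13
Vikram vs Hiro: 44–18
Vikram vs Liam: 39–23
Vikram vs Farid: 49–13
Vikram beats every other candidate.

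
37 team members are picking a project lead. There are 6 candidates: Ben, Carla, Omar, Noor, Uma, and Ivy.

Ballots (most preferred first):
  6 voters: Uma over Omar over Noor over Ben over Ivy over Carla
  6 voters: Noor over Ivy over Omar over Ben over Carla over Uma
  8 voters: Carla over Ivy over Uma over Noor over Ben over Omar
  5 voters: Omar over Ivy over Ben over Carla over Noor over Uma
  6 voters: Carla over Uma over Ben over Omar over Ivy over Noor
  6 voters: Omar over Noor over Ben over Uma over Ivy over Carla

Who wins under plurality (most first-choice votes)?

First-place votes: Ben 0, Carla 14, Omar 11, Noor 6, Uma 6, Ivy 0.

Carla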